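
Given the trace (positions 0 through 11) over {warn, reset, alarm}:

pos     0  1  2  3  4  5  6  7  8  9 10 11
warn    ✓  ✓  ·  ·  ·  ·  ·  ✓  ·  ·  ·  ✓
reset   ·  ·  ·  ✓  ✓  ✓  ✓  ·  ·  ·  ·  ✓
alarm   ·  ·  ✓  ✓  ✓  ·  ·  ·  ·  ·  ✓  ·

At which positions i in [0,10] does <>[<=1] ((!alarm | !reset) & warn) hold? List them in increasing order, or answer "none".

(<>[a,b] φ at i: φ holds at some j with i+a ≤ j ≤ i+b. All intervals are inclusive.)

Evaluate at each i in [0,10]:
  i=0: ✓ (witness j=0)
  i=1: ✓ (witness j=1)
  i=2: ✗ (none in [2,3])
  i=3: ✗ (none in [3,4])
  i=4: ✗ (none in [4,5])
  i=5: ✗ (none in [5,6])
  i=6: ✓ (witness j=7)
  i=7: ✓ (witness j=7)
  i=8: ✗ (none in [8,9])
  i=9: ✗ (none in [9,10])
  i=10: ✓ (witness j=11)

0, 1, 6, 7, 10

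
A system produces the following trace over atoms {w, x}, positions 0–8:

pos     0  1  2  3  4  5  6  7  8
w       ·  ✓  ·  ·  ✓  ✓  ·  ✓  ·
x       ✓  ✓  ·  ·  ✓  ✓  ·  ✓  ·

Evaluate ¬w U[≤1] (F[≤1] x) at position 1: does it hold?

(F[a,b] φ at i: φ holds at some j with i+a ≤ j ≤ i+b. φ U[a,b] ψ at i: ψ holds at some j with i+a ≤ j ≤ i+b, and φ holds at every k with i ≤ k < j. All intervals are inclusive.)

Need some j in [1,2] with F[≤1] x, and ¬w at every k in [1,j-1].
  j=1: F[≤1] x holds; no prefix to check → satisfied.

Holds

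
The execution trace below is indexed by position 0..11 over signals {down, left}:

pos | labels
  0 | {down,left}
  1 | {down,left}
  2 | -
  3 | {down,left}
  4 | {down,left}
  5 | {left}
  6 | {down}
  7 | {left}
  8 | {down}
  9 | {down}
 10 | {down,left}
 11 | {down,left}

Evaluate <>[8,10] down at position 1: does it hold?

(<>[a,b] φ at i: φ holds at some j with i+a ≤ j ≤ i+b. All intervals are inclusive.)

Holds

Check down at each j in [9,11]:
  j=9: true
  j=10: true
  j=11: true
Found at j=9 → formula holds.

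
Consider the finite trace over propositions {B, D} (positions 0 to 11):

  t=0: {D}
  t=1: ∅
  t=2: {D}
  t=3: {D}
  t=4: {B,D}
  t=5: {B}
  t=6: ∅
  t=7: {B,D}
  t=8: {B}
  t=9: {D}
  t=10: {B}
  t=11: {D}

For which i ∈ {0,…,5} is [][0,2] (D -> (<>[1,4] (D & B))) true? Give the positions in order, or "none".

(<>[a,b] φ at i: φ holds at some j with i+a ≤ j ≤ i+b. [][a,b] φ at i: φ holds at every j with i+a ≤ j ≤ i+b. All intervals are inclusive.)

0, 1, 2, 3, 4

Evaluate at each i in [0,5]:
  i=0: ✓ (all of [0,2])
  i=1: ✓ (all of [1,3])
  i=2: ✓ (all of [2,4])
  i=3: ✓ (all of [3,5])
  i=4: ✓ (all of [4,6])
  i=5: ✗ (fails at j=7)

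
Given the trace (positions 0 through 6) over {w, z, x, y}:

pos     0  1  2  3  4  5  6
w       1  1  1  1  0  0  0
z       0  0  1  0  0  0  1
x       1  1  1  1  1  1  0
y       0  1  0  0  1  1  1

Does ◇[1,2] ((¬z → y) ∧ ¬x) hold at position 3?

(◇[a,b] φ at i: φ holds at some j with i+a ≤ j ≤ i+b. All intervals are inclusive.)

Does not hold

Check ((¬z → y) ∧ ¬x) at each j in [4,5]:
  j=4: false
  j=5: false
No position in the window satisfies it → formula fails.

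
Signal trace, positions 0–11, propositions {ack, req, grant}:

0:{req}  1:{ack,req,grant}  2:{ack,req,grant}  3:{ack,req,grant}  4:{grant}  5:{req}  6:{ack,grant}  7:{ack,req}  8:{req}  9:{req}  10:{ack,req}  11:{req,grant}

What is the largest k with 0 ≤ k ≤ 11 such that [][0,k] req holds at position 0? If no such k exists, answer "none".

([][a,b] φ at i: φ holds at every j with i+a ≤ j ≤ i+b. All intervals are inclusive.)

req must hold from j=0 onward; find where it first fails.
  j=0: holds
  j=1: holds
  j=2: holds
  j=3: holds
  j=4: fails
Holds on [0,3], so largest k = 3.

3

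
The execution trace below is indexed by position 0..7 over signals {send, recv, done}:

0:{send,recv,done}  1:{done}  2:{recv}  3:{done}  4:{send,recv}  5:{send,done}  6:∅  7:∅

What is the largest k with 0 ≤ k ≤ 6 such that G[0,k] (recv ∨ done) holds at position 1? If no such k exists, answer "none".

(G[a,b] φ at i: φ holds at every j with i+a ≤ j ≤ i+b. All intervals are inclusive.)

(recv ∨ done) must hold from j=1 onward; find where it first fails.
  j=1: holds
  j=2: holds
  j=3: holds
  j=4: holds
  j=5: holds
  j=6: fails
Holds on [1,5], so largest k = 4.

4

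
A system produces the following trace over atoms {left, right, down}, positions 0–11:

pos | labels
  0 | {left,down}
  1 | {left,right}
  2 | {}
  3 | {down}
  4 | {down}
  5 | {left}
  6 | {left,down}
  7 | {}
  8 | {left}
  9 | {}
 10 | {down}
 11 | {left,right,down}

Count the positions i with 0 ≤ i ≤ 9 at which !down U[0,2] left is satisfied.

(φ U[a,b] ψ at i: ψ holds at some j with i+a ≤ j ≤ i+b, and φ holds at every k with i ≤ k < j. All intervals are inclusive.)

6

Evaluate at each i in [0,9]:
  i=0: ✓ (rhs at j=0)
  i=1: ✓ (rhs at j=1)
  i=2: ✗ (no rhs in [2,4])
  i=3: ✗ (lhs fails at k=3 before rhs at j=5)
  i=4: ✗ (lhs fails at k=4 before rhs at j=5)
  i=5: ✓ (rhs at j=5)
  i=6: ✓ (rhs at j=6)
  i=7: ✓ (rhs at j=8; lhs holds on [7,7])
  i=8: ✓ (rhs at j=8)
  i=9: ✗ (lhs fails at k=10 before rhs at j=11)
Positions where it holds: {0, 1, 5, 6, 7, 8} → 6.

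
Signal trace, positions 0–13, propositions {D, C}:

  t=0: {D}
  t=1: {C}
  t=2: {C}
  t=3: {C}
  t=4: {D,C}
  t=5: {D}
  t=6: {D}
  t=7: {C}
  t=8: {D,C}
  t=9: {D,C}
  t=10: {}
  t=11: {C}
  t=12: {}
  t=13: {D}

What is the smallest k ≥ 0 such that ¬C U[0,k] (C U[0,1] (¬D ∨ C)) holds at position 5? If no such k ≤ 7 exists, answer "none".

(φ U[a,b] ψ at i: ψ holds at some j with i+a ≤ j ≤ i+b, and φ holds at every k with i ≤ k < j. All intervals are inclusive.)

Need earliest j ≥ 5 with (C U[0,1] (¬D ∨ C)), and ¬C at every k in [5,j-1].
  j=5: rhs fails.
  j=6: rhs fails.
  j=7: rhs holds; lhs holds on [5,6]. k = 2.

2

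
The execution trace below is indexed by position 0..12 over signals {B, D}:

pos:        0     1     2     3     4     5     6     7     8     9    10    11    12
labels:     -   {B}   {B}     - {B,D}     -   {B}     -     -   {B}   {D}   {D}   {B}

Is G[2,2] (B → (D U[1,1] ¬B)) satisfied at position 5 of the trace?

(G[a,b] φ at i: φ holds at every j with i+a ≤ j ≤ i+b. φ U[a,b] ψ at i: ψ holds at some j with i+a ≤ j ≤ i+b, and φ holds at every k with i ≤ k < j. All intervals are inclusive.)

Yes

Check (B → (D U[1,1] ¬B)) at every j in [7,7]:
  j=7: antecedent false → ✓
All positions satisfy it → formula holds.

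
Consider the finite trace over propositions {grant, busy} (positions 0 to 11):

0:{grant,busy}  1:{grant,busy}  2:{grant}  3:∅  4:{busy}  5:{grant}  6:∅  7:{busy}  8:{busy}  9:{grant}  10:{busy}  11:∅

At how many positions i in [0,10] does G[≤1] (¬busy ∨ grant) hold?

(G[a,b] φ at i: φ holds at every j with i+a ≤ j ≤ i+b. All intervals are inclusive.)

Evaluate at each i in [0,10]:
  i=0: ✓ (all of [0,1])
  i=1: ✓ (all of [1,2])
  i=2: ✓ (all of [2,3])
  i=3: ✗ (fails at j=4)
  i=4: ✗ (fails at j=4)
  i=5: ✓ (all of [5,6])
  i=6: ✗ (fails at j=7)
  i=7: ✗ (fails at j=7)
  i=8: ✗ (fails at j=8)
  i=9: ✗ (fails at j=10)
  i=10: ✗ (fails at j=10)
Positions where it holds: {0, 1, 2, 5} → 4.

4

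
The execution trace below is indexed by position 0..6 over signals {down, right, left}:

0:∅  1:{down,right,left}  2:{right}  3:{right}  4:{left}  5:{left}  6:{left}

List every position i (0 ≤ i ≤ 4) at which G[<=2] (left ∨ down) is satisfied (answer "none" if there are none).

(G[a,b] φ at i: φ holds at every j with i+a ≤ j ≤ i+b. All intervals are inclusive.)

Evaluate at each i in [0,4]:
  i=0: ✗ (fails at j=0)
  i=1: ✗ (fails at j=2)
  i=2: ✗ (fails at j=2)
  i=3: ✗ (fails at j=3)
  i=4: ✓ (all of [4,6])

4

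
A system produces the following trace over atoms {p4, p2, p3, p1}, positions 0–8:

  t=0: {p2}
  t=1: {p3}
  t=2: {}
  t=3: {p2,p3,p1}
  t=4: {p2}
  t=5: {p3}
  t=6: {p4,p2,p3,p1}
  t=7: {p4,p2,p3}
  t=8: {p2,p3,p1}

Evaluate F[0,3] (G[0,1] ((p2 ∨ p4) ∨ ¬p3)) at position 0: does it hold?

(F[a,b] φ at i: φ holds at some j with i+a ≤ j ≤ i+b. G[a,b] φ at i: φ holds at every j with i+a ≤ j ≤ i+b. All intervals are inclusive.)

Holds

Check G[0,1] ((p2 ∨ p4) ∨ ¬p3) at each j in [0,3]:
  j=0: fails at 1
  j=1: fails at 1
  j=2: holds on [2,3]
  j=3: holds on [3,4]
Found at j=2 → formula holds.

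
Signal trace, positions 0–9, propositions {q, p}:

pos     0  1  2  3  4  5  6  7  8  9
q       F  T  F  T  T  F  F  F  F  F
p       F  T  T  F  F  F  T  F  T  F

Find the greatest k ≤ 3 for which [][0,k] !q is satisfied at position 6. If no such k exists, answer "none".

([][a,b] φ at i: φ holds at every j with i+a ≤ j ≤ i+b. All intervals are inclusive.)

!q must hold from j=6 onward; find where it first fails.
  j=6: holds
  j=7: holds
  j=8: holds
  j=9: holds
Holds through j=9; largest k = 3.

3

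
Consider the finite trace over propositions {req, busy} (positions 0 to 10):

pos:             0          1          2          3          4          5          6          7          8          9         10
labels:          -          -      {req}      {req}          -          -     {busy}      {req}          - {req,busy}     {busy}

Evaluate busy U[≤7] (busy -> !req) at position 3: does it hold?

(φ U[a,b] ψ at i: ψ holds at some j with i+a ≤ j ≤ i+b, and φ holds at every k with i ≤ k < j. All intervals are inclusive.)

Need some j in [3,10] with (busy -> !req), and busy at every k in [3,j-1].
  j=3: (busy -> !req) holds; no prefix to check → satisfied.

True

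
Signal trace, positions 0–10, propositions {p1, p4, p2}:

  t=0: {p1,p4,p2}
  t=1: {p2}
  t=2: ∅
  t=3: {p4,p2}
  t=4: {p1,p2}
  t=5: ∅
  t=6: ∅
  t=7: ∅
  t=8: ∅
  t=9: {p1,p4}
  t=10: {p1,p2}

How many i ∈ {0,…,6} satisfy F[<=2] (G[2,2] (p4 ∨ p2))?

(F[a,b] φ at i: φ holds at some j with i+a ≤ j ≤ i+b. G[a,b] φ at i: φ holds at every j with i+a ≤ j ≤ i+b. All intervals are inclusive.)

5

Evaluate at each i in [0,6]:
  i=0: ✓ (witness j=1)
  i=1: ✓ (witness j=1)
  i=2: ✓ (witness j=2)
  i=3: ✗ (none in [3,5])
  i=4: ✗ (none in [4,6])
  i=5: ✓ (witness j=7)
  i=6: ✓ (witness j=7)
Positions where it holds: {0, 1, 2, 5, 6} → 5.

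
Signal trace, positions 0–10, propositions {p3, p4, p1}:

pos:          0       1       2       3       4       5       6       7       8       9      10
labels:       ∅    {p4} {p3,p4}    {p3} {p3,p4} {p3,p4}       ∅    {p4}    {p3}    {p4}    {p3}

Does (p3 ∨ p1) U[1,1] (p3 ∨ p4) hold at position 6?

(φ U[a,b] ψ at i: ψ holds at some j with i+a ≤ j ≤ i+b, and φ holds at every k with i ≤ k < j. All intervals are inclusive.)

No

Need some j in [7,7] with (p3 ∨ p4), and (p3 ∨ p1) at every k in [6,j-1].
  j=7: (p3 ∨ p4) holds, but (p3 ∨ p1) fails at k=6 → not this j.
No j in the window works → until fails.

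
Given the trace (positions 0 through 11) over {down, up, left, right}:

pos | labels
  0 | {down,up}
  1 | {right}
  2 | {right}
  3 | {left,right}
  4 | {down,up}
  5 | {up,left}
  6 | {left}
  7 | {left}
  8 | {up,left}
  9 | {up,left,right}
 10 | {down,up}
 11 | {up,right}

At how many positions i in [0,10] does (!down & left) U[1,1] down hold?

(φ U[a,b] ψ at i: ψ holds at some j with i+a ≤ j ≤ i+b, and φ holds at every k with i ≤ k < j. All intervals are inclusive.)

Evaluate at each i in [0,10]:
  i=0: ✗ (no rhs in [1,1])
  i=1: ✗ (no rhs in [2,2])
  i=2: ✗ (no rhs in [3,3])
  i=3: ✓ (rhs at j=4; lhs holds on [3,3])
  i=4: ✗ (no rhs in [5,5])
  i=5: ✗ (no rhs in [6,6])
  i=6: ✗ (no rhs in [7,7])
  i=7: ✗ (no rhs in [8,8])
  i=8: ✗ (no rhs in [9,9])
  i=9: ✓ (rhs at j=10; lhs holds on [9,9])
  i=10: ✗ (no rhs in [11,11])
Positions where it holds: {3, 9} → 2.

2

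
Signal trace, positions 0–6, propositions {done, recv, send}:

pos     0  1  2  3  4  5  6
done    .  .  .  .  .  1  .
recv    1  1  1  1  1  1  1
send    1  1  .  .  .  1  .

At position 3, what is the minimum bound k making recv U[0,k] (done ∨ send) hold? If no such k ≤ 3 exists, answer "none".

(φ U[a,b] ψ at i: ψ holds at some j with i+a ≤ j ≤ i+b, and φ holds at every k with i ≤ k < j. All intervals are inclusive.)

2

Need earliest j ≥ 3 with (done ∨ send), and recv at every k in [3,j-1].
  j=3: rhs fails.
  j=4: rhs fails.
  j=5: rhs holds; lhs holds on [3,4]. k = 2.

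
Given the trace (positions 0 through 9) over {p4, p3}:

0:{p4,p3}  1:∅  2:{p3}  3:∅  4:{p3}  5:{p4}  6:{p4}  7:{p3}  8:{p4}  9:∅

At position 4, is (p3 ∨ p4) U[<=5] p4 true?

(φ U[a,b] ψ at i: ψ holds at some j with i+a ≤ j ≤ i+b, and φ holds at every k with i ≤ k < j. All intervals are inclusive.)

Holds

Need some j in [4,9] with p4, and (p3 ∨ p4) at every k in [4,j-1].
  j=4: p4 false.
  j=5: p4 holds; (p3 ∨ p4) holds at every k in [4,4] → satisfied.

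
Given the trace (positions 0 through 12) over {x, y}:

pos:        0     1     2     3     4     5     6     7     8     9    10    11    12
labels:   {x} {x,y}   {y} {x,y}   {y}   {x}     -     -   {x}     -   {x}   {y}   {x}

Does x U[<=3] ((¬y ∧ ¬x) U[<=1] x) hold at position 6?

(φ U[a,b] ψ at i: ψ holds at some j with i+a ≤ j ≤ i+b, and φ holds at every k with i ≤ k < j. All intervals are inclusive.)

Need some j in [6,9] with ((¬y ∧ ¬x) U[<=1] x), and x at every k in [6,j-1].
  j=6: ((¬y ∧ ¬x) U[<=1] x) — fails.
  j=7: ((¬y ∧ ¬x) U[<=1] x) holds, but x fails at k=6 → not this j.
  j=8: ((¬y ∧ ¬x) U[<=1] x) holds, but x fails at k=6 → not this j.
  j=9: ((¬y ∧ ¬x) U[<=1] x) holds, but x fails at k=6 → not this j.
No j in the window works → until fails.

Does not hold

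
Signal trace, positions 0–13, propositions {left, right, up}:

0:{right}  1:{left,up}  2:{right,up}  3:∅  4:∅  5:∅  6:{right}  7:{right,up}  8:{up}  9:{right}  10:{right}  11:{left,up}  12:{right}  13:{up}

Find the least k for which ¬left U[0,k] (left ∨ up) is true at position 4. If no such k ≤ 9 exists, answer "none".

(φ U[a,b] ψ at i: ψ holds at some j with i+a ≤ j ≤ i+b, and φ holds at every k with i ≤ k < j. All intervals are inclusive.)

Need earliest j ≥ 4 with (left ∨ up), and ¬left at every k in [4,j-1].
  j=4: rhs fails.
  j=5: rhs fails.
  j=6: rhs fails.
  j=7: rhs holds; lhs holds on [4,6]. k = 3.

3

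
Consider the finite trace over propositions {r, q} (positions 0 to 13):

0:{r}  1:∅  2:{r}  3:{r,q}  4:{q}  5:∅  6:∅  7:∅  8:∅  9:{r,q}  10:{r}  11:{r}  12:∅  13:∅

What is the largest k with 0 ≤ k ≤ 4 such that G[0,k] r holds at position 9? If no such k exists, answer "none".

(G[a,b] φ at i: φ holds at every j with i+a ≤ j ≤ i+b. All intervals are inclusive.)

r must hold from j=9 onward; find where it first fails.
  j=9: holds
  j=10: holds
  j=11: holds
  j=12: fails
Holds on [9,11], so largest k = 2.

2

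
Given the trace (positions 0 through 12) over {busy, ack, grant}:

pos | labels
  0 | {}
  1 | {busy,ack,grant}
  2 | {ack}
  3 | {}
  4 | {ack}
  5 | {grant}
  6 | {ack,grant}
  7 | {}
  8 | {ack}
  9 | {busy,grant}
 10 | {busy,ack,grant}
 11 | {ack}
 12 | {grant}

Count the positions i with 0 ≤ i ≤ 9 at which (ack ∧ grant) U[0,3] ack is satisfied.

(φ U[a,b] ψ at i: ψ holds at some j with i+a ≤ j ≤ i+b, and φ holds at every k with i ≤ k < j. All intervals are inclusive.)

5

Evaluate at each i in [0,9]:
  i=0: ✗ (lhs fails at k=0 before rhs at j=1)
  i=1: ✓ (rhs at j=1)
  i=2: ✓ (rhs at j=2)
  i=3: ✗ (lhs fails at k=3 before rhs at j=4)
  i=4: ✓ (rhs at j=4)
  i=5: ✗ (lhs fails at k=5 before rhs at j=6)
  i=6: ✓ (rhs at j=6)
  i=7: ✗ (lhs fails at k=7 before rhs at j=8)
  i=8: ✓ (rhs at j=8)
  i=9: ✗ (lhs fails at k=9 before rhs at j=10)
Positions where it holds: {1, 2, 4, 6, 8} → 5.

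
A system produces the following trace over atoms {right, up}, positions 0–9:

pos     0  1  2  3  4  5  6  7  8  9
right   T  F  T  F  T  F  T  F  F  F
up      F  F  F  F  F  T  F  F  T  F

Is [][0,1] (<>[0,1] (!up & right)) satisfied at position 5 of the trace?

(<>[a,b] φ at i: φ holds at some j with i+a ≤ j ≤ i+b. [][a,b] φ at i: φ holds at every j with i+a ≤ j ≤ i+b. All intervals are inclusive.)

Holds

Check <>[0,1] (!up & right) at every j in [5,6]:
  j=5: holds (witness at 6)
  j=6: holds (witness at 6)
All positions satisfy it → formula holds.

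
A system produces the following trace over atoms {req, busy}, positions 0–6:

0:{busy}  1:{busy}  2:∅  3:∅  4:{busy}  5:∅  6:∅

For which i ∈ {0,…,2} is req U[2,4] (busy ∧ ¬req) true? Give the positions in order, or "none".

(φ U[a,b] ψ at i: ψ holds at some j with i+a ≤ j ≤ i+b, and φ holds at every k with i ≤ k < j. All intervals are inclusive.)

Evaluate at each i in [0,2]:
  i=0: ✗ (lhs fails at k=0 before rhs at j=4)
  i=1: ✗ (lhs fails at k=1 before rhs at j=4)
  i=2: ✗ (lhs fails at k=2 before rhs at j=4)

none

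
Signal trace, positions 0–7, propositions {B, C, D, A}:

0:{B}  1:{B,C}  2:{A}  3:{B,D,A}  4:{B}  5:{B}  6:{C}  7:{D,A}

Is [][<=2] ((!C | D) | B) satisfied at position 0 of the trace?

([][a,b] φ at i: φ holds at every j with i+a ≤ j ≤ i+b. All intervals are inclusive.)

True

Check ((!C | D) | B) at every j in [0,2]:
  j=0: true
  j=1: true
  j=2: true
All positions satisfy it → formula holds.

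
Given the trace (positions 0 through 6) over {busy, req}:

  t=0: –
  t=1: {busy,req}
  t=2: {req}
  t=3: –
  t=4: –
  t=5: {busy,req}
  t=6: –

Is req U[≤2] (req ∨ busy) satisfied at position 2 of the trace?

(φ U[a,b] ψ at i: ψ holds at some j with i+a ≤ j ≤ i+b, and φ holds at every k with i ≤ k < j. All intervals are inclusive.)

Holds

Need some j in [2,4] with (req ∨ busy), and req at every k in [2,j-1].
  j=2: (req ∨ busy) holds; no prefix to check → satisfied.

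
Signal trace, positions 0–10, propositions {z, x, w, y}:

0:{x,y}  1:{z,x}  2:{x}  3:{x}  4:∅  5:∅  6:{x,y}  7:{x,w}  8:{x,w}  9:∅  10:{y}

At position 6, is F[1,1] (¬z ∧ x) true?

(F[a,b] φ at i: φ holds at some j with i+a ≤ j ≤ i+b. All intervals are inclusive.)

Check (¬z ∧ x) at each j in [7,7]:
  j=7: true
Found at j=7 → formula holds.

True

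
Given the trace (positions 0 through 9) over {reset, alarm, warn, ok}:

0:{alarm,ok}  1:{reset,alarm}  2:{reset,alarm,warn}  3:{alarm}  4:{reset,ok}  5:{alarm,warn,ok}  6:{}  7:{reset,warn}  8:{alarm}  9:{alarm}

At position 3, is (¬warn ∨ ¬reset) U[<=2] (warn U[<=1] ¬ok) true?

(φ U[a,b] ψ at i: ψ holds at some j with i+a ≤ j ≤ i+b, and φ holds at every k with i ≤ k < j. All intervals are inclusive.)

Need some j in [3,5] with (warn U[<=1] ¬ok), and (¬warn ∨ ¬reset) at every k in [3,j-1].
  j=3: (warn U[<=1] ¬ok) holds; no prefix to check → satisfied.

Yes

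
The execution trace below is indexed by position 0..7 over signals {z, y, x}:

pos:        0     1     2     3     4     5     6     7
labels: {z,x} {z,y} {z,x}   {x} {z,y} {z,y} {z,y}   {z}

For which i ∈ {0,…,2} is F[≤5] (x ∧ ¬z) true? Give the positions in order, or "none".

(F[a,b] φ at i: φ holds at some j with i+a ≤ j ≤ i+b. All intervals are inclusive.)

Evaluate at each i in [0,2]:
  i=0: ✓ (witness j=3)
  i=1: ✓ (witness j=3)
  i=2: ✓ (witness j=3)

0, 1, 2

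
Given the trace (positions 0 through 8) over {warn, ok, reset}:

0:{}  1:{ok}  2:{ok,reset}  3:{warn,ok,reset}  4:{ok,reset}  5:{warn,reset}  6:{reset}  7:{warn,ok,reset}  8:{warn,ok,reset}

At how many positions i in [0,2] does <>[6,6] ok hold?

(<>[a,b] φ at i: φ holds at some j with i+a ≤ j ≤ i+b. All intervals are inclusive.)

2

Evaluate at each i in [0,2]:
  i=0: ✗ (none in [6,6])
  i=1: ✓ (witness j=7)
  i=2: ✓ (witness j=8)
Positions where it holds: {1, 2} → 2.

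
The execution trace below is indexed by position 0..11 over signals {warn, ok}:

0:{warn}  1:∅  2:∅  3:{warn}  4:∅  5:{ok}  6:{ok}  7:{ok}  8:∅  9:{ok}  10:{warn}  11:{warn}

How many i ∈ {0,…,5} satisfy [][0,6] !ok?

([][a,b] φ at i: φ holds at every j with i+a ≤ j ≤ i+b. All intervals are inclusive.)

Evaluate at each i in [0,5]:
  i=0: ✗ (fails at j=5)
  i=1: ✗ (fails at j=5)
  i=2: ✗ (fails at j=5)
  i=3: ✗ (fails at j=5)
  i=4: ✗ (fails at j=5)
  i=5: ✗ (fails at j=5)
Positions where it holds: {} → 0.

0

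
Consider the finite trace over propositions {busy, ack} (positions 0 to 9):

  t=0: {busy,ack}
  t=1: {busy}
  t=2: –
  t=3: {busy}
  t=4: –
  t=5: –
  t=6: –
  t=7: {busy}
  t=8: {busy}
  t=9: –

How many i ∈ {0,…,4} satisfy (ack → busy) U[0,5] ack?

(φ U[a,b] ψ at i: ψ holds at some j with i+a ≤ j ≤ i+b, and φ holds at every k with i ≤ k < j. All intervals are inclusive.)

Evaluate at each i in [0,4]:
  i=0: ✓ (rhs at j=0)
  i=1: ✗ (no rhs in [1,6])
  i=2: ✗ (no rhs in [2,7])
  i=3: ✗ (no rhs in [3,8])
  i=4: ✗ (no rhs in [4,9])
Positions where it holds: {0} → 1.

1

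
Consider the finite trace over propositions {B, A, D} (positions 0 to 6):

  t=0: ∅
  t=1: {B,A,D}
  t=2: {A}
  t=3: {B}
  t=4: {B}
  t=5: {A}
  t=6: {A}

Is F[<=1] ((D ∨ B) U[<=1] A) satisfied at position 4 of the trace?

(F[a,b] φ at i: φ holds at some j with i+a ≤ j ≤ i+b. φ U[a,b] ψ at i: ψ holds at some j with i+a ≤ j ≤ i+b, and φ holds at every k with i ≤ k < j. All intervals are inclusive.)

Check ((D ∨ B) U[<=1] A) at each j in [4,5]:
  j=4: holds
  j=5: holds
Found at j=4 → formula holds.

True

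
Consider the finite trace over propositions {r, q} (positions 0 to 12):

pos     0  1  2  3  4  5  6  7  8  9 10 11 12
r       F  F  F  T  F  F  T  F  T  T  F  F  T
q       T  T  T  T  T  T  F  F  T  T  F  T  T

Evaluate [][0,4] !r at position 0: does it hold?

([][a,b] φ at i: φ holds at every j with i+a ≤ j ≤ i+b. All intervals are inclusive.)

Does not hold

Check !r at every j in [0,4]:
  j=0: true
  j=1: true
  j=2: true
  j=3: false
  j=4: true
Fails at j=3 → formula fails.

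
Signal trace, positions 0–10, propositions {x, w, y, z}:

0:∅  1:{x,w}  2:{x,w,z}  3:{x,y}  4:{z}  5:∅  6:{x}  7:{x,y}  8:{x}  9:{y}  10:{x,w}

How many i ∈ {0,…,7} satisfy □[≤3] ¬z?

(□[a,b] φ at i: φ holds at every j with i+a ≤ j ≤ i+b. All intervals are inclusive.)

Evaluate at each i in [0,7]:
  i=0: ✗ (fails at j=2)
  i=1: ✗ (fails at j=2)
  i=2: ✗ (fails at j=2)
  i=3: ✗ (fails at j=4)
  i=4: ✗ (fails at j=4)
  i=5: ✓ (all of [5,8])
  i=6: ✓ (all of [6,9])
  i=7: ✓ (all of [7,10])
Positions where it holds: {5, 6, 7} → 3.

3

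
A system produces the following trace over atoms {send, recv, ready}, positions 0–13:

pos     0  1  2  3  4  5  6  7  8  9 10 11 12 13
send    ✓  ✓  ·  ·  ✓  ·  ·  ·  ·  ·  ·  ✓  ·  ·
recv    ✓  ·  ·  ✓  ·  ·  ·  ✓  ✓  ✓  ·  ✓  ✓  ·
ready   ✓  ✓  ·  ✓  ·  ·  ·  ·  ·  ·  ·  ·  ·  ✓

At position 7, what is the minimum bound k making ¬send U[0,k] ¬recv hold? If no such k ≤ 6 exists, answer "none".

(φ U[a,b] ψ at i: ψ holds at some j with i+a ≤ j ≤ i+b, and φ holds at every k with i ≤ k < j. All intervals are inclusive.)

Need earliest j ≥ 7 with ¬recv, and ¬send at every k in [7,j-1].
  j=7: rhs fails.
  j=8: rhs fails.
  j=9: rhs fails.
  j=10: rhs holds; lhs holds on [7,9]. k = 3.

3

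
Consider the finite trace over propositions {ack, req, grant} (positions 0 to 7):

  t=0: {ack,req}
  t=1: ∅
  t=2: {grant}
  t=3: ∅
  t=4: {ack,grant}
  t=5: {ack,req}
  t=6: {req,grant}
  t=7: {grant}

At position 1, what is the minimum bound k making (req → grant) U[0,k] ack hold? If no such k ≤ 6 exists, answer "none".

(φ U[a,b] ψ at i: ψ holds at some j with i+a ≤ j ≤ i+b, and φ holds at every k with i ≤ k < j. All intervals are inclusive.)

3

Need earliest j ≥ 1 with ack, and (req → grant) at every k in [1,j-1].
  j=1: rhs fails.
  j=2: rhs fails.
  j=3: rhs fails.
  j=4: rhs holds; lhs holds on [1,3]. k = 3.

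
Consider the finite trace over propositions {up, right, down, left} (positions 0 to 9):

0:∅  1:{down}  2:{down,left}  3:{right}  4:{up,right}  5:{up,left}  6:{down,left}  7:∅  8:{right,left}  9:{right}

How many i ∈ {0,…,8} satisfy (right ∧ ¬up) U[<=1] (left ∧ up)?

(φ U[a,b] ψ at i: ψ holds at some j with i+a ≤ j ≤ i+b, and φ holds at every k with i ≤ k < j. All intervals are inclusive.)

Evaluate at each i in [0,8]:
  i=0: ✗ (no rhs in [0,1])
  i=1: ✗ (no rhs in [1,2])
  i=2: ✗ (no rhs in [2,3])
  i=3: ✗ (no rhs in [3,4])
  i=4: ✗ (lhs fails at k=4 before rhs at j=5)
  i=5: ✓ (rhs at j=5)
  i=6: ✗ (no rhs in [6,7])
  i=7: ✗ (no rhs in [7,8])
  i=8: ✗ (no rhs in [8,9])
Positions where it holds: {5} → 1.

1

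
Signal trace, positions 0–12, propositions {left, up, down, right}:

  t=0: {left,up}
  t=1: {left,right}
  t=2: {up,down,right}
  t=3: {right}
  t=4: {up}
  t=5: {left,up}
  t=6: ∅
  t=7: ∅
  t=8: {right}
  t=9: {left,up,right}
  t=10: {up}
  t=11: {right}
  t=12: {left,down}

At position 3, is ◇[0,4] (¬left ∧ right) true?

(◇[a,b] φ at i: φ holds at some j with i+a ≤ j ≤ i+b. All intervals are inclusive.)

Yes

Check (¬left ∧ right) at each j in [3,7]:
  j=3: true
  j=4: false
  j=5: false
  j=6: false
  j=7: false
Found at j=3 → formula holds.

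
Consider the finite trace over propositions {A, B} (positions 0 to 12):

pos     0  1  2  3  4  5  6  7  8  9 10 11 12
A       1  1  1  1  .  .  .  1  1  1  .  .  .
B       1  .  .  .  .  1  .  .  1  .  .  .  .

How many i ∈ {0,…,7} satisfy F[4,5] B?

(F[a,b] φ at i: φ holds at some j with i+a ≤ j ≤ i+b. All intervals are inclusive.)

4

Evaluate at each i in [0,7]:
  i=0: ✓ (witness j=5)
  i=1: ✓ (witness j=5)
  i=2: ✗ (none in [6,7])
  i=3: ✓ (witness j=8)
  i=4: ✓ (witness j=8)
  i=5: ✗ (none in [9,10])
  i=6: ✗ (none in [10,11])
  i=7: ✗ (none in [11,12])
Positions where it holds: {0, 1, 3, 4} → 4.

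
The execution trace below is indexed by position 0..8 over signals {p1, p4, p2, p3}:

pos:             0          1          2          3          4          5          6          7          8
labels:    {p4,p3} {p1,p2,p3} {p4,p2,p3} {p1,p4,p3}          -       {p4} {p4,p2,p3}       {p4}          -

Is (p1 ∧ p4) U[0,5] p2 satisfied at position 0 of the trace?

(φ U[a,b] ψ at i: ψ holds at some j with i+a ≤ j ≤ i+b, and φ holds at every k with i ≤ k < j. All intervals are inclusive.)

Need some j in [0,5] with p2, and (p1 ∧ p4) at every k in [0,j-1].
  j=0: p2 false.
  j=1: p2 holds, but (p1 ∧ p4) fails at k=0 → not this j.
  j=2: p2 holds, but (p1 ∧ p4) fails at k=0 → not this j.
  j=3: p2 false.
  j=4: p2 false.
  j=5: p2 false.
No j in the window works → until fails.

Does not hold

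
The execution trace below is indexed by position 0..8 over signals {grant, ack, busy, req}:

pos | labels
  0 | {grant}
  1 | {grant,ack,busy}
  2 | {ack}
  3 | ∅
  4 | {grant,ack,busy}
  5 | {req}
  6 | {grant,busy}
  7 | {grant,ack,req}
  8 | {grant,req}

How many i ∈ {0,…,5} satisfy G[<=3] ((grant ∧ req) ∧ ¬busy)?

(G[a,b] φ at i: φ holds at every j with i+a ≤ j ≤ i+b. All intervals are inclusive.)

0

Evaluate at each i in [0,5]:
  i=0: ✗ (fails at j=0)
  i=1: ✗ (fails at j=1)
  i=2: ✗ (fails at j=2)
  i=3: ✗ (fails at j=3)
  i=4: ✗ (fails at j=4)
  i=5: ✗ (fails at j=5)
Positions where it holds: {} → 0.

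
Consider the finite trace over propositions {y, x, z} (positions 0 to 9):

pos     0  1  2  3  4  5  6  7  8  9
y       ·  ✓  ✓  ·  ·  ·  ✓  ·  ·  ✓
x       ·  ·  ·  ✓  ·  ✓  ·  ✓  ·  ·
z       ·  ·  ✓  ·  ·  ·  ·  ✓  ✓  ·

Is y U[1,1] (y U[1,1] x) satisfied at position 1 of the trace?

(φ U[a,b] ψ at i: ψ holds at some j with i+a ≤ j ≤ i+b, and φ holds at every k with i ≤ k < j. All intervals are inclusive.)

Holds

Need some j in [2,2] with (y U[1,1] x), and y at every k in [1,j-1].
  j=2: (y U[1,1] x) holds; y holds at every k in [1,1] → satisfied.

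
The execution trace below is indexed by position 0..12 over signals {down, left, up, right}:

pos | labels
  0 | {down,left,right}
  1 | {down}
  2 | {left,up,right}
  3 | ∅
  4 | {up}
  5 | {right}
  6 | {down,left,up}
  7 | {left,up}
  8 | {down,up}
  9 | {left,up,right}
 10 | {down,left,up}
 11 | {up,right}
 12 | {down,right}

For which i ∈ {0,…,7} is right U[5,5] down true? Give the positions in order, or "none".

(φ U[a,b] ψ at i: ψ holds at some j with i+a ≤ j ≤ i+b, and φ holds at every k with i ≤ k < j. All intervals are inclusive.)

Evaluate at each i in [0,7]:
  i=0: ✗ (no rhs in [5,5])
  i=1: ✗ (lhs fails at k=1 before rhs at j=6)
  i=2: ✗ (no rhs in [7,7])
  i=3: ✗ (lhs fails at k=3 before rhs at j=8)
  i=4: ✗ (no rhs in [9,9])
  i=5: ✗ (lhs fails at k=6 before rhs at j=10)
  i=6: ✗ (no rhs in [11,11])
  i=7: ✗ (lhs fails at k=7 before rhs at j=12)

none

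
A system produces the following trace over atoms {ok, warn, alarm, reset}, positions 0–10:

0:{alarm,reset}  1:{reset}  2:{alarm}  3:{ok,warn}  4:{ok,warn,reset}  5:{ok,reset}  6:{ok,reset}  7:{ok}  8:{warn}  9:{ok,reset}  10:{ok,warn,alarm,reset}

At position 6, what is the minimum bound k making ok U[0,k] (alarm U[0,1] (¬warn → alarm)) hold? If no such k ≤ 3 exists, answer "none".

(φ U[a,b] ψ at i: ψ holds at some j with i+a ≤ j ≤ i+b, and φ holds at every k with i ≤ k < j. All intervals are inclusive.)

2

Need earliest j ≥ 6 with (alarm U[0,1] (¬warn → alarm)), and ok at every k in [6,j-1].
  j=6: rhs fails.
  j=7: rhs fails.
  j=8: rhs holds; lhs holds on [6,7]. k = 2.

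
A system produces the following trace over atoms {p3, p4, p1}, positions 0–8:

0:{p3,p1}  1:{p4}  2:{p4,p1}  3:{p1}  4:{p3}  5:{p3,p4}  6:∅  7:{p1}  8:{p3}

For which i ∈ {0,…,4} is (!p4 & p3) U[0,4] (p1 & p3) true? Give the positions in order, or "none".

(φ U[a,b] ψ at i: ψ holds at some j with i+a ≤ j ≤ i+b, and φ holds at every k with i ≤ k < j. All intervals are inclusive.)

0

Evaluate at each i in [0,4]:
  i=0: ✓ (rhs at j=0)
  i=1: ✗ (no rhs in [1,5])
  i=2: ✗ (no rhs in [2,6])
  i=3: ✗ (no rhs in [3,7])
  i=4: ✗ (no rhs in [4,8])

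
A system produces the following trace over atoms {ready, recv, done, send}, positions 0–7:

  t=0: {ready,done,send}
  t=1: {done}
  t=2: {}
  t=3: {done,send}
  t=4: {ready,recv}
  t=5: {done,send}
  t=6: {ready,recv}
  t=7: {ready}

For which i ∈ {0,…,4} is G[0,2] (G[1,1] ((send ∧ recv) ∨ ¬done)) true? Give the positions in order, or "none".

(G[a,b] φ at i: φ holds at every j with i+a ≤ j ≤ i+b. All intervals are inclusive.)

Evaluate at each i in [0,4]:
  i=0: ✗ (fails at j=0)
  i=1: ✗ (fails at j=2)
  i=2: ✗ (fails at j=2)
  i=3: ✗ (fails at j=4)
  i=4: ✗ (fails at j=4)

none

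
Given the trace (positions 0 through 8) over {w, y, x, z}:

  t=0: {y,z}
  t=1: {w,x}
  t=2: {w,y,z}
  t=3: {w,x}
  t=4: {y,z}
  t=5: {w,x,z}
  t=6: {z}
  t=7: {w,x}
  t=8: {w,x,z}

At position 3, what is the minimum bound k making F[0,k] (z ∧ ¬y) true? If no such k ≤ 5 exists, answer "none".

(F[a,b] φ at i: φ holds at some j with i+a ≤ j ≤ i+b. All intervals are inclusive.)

2

Scan j = 3,4,… for (z ∧ ¬y):
  j=3: fails
  j=4: fails
  j=5: holds
First hit at j=5, so smallest k = 5-3 = 2.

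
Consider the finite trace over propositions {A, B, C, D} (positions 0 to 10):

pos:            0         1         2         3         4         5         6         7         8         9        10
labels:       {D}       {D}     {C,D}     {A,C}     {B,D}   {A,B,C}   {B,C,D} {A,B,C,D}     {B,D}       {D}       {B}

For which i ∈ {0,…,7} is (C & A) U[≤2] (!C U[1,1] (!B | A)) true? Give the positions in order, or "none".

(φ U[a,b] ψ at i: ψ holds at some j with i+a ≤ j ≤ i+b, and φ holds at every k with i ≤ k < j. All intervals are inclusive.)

0, 1, 3, 4, 7

Evaluate at each i in [0,7]:
  i=0: ✓ (rhs at j=0)
  i=1: ✓ (rhs at j=1)
  i=2: ✗ (lhs fails at k=2 before rhs at j=4)
  i=3: ✓ (rhs at j=4; lhs holds on [3,3])
  i=4: ✓ (rhs at j=4)
  i=5: ✗ (no rhs in [5,7])
  i=6: ✗ (lhs fails at k=6 before rhs at j=8)
  i=7: ✓ (rhs at j=8; lhs holds on [7,7])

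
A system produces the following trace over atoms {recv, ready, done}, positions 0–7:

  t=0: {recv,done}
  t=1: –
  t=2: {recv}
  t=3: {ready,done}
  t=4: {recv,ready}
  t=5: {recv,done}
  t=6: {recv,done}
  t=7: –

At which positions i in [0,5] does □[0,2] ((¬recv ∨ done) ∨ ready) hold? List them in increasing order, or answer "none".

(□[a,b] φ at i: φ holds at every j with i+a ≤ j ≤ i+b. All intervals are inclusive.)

3, 4, 5

Evaluate at each i in [0,5]:
  i=0: ✗ (fails at j=2)
  i=1: ✗ (fails at j=2)
  i=2: ✗ (fails at j=2)
  i=3: ✓ (all of [3,5])
  i=4: ✓ (all of [4,6])
  i=5: ✓ (all of [5,7])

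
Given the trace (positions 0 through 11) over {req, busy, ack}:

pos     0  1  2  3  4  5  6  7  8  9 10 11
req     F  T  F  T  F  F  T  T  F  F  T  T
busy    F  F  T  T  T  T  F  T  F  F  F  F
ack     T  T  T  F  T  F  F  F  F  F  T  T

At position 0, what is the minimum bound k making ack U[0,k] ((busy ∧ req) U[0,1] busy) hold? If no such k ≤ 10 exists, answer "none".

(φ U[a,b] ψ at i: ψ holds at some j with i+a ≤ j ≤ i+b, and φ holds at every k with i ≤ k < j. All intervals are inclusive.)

Need earliest j ≥ 0 with ((busy ∧ req) U[0,1] busy), and ack at every k in [0,j-1].
  j=0: rhs fails.
  j=1: rhs fails.
  j=2: rhs holds; lhs holds on [0,1]. k = 2.

2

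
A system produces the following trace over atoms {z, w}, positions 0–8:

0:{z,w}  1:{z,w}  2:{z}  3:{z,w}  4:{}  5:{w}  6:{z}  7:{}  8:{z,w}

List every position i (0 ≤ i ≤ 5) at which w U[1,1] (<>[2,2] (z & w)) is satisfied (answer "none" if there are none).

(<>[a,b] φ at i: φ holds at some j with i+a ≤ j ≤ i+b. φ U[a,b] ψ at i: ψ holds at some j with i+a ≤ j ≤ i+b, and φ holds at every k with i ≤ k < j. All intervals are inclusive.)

0, 5

Evaluate at each i in [0,5]:
  i=0: ✓ (rhs at j=1; lhs holds on [0,0])
  i=1: ✗ (no rhs in [2,2])
  i=2: ✗ (no rhs in [3,3])
  i=3: ✗ (no rhs in [4,4])
  i=4: ✗ (no rhs in [5,5])
  i=5: ✓ (rhs at j=6; lhs holds on [5,5])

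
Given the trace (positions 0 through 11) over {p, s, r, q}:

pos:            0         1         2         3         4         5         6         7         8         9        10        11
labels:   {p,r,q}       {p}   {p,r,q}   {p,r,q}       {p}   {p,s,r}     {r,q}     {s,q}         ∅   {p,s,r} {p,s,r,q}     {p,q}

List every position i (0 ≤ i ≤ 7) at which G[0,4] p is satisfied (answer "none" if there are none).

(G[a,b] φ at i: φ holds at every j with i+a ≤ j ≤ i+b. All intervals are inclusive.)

0, 1

Evaluate at each i in [0,7]:
  i=0: ✓ (all of [0,4])
  i=1: ✓ (all of [1,5])
  i=2: ✗ (fails at j=6)
  i=3: ✗ (fails at j=6)
  i=4: ✗ (fails at j=6)
  i=5: ✗ (fails at j=6)
  i=6: ✗ (fails at j=6)
  i=7: ✗ (fails at j=7)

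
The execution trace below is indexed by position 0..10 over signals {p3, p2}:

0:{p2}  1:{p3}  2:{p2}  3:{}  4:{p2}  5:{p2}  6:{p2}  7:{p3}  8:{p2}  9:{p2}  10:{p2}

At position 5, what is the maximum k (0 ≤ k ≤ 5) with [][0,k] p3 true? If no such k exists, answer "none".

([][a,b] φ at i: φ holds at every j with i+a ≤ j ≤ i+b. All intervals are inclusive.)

p3 must hold from j=5 onward; find where it first fails.
  j=5: fails → no k works.

none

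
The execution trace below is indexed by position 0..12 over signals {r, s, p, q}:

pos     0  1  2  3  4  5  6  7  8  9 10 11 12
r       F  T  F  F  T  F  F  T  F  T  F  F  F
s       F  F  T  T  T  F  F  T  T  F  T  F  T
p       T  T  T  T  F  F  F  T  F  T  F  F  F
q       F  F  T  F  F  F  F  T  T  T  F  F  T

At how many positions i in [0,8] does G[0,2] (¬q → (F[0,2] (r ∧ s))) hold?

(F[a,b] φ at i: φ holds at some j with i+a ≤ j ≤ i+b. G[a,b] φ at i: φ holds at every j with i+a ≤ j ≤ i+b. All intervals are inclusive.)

Evaluate at each i in [0,8]:
  i=0: ✗ (fails at j=0)
  i=1: ✗ (fails at j=1)
  i=2: ✓ (all of [2,4])
  i=3: ✓ (all of [3,5])
  i=4: ✓ (all of [4,6])
  i=5: ✓ (all of [5,7])
  i=6: ✓ (all of [6,8])
  i=7: ✓ (all of [7,9])
  i=8: ✗ (fails at j=10)
Positions where it holds: {2, 3, 4, 5, 6, 7} → 6.

6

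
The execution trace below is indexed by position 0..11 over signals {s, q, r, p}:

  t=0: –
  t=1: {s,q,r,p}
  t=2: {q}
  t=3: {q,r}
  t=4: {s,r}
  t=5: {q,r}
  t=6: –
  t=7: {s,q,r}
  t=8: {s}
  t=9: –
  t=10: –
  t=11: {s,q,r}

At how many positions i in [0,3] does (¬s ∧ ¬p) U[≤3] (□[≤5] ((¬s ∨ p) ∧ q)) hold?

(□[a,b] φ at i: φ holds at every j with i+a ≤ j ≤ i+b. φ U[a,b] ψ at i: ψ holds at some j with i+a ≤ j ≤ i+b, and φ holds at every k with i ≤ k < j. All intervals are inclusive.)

Evaluate at each i in [0,3]:
  i=0: ✗ (no rhs in [0,3])
  i=1: ✗ (no rhs in [1,4])
  i=2: ✗ (no rhs in [2,5])
  i=3: ✗ (no rhs in [3,6])
Positions where it holds: {} → 0.

0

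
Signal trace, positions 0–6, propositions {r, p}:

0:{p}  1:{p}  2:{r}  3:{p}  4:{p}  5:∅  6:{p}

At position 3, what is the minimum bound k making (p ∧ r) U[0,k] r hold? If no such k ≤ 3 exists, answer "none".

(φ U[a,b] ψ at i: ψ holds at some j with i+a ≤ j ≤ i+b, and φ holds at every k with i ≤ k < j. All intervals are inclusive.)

Need earliest j ≥ 3 with r, and (p ∧ r) at every k in [3,j-1].
  j=3: rhs fails.
  j=4: rhs fails.
  j=5: rhs fails.
  j=6: rhs fails.
No witness within the range → none.

none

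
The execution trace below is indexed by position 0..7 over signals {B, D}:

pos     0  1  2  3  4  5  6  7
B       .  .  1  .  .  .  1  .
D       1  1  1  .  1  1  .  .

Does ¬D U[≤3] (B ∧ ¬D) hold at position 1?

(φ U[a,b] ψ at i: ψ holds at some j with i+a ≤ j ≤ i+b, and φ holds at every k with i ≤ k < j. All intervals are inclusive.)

Does not hold

Need some j in [1,4] with (B ∧ ¬D), and ¬D at every k in [1,j-1].
  j=1: (B ∧ ¬D) false.
  j=2: (B ∧ ¬D) false.
  j=3: (B ∧ ¬D) false.
  j=4: (B ∧ ¬D) false.
No j in the window works → until fails.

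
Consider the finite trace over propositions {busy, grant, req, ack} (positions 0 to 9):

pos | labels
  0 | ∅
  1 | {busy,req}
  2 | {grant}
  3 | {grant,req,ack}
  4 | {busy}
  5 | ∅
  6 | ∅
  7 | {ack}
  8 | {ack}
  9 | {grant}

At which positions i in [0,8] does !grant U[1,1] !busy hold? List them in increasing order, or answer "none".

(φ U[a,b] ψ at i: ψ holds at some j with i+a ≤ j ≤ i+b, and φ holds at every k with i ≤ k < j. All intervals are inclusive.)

1, 4, 5, 6, 7, 8

Evaluate at each i in [0,8]:
  i=0: ✗ (no rhs in [1,1])
  i=1: ✓ (rhs at j=2; lhs holds on [1,1])
  i=2: ✗ (lhs fails at k=2 before rhs at j=3)
  i=3: ✗ (no rhs in [4,4])
  i=4: ✓ (rhs at j=5; lhs holds on [4,4])
  i=5: ✓ (rhs at j=6; lhs holds on [5,5])
  i=6: ✓ (rhs at j=7; lhs holds on [6,6])
  i=7: ✓ (rhs at j=8; lhs holds on [7,7])
  i=8: ✓ (rhs at j=9; lhs holds on [8,8])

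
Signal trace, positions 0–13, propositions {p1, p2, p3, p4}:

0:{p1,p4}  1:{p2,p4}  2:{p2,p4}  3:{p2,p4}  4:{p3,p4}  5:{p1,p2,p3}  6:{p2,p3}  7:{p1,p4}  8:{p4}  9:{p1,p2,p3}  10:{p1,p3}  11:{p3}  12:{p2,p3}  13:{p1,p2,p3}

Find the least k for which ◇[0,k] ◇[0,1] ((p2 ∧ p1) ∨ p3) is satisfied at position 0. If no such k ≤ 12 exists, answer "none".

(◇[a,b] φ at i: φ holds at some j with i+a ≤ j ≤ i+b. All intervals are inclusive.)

Scan j = 0,1,… for ◇[0,1] ((p2 ∧ p1) ∨ p3):
  j=0: fails
  j=1: fails
  j=2: fails
  j=3: holds
First hit at j=3, so smallest k = 3-0 = 3.

3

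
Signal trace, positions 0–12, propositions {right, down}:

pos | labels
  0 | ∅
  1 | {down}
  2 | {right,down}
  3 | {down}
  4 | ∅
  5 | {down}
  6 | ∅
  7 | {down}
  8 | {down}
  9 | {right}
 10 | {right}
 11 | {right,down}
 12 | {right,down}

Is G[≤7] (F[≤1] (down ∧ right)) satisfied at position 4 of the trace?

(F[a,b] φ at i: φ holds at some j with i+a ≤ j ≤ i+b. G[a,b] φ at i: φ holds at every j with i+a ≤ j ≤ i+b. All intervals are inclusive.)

No

Check F[≤1] (down ∧ right) at every j in [4,11]:
  j=4: fails (none in [4,5])
  j=5: fails (none in [5,6])
  j=6: fails (none in [6,7])
  j=7: fails (none in [7,8])
  j=8: fails (none in [8,9])
  j=9: fails (none in [9,10])
  j=10: holds (witness at 11)
  j=11: holds (witness at 11)
Fails at j=4 → formula fails.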